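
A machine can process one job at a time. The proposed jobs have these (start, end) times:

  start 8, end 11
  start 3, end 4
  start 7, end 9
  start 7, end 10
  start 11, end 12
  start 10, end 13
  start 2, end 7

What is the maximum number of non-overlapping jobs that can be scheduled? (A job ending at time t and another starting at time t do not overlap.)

3

Sorted by end: (3,4)  (2,7)  (7,9)  (7,10)  (8,11)  (11,12)  (10,13)
take (3,4); skip (2,7); take (7,9); skip (8,11); take (11,12).
Selected 3 jobs.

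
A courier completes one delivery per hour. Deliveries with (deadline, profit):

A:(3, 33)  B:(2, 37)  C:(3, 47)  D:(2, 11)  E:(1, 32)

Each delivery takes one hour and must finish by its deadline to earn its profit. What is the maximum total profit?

Sort by profit descending; place each in the latest free slot ≤ its deadline.
Profit order: C=47 B=37 A=33 E=32 D=11
Assign: C→slot 3, B→slot 2, A→slot 1, E skipped, D skipped.
Slots: [1:A] [2:B] [3:C]
Profit = 33 + 37 + 47 = 117

117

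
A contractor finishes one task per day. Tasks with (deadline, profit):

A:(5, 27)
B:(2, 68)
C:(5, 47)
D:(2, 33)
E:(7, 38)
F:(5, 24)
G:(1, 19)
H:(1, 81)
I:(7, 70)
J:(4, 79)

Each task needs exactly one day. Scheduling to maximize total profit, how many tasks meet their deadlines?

7

Sort by profit descending; place each in the latest free slot ≤ its deadline.
Profit order: H=81 J=79 I=70 B=68 C=47 E=38 D=33 A=27 F=24 G=19
Assign: H→slot 1, J→slot 4, I→slot 7, B→slot 2, C→slot 5, E→slot 6, D skipped, A→slot 3, F skipped, G skipped.
Slots: [1:H] [2:B] [3:A] [4:J] [5:C] [6:E] [7:I]
7 of 10 scheduled.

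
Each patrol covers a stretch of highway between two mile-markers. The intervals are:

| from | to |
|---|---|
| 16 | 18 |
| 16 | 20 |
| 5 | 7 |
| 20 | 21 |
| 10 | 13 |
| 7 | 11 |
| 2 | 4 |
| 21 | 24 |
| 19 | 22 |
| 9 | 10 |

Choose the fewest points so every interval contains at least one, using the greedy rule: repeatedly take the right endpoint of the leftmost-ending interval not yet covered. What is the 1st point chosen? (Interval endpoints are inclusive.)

4

By right end: [2,4]  [5,7]  [9,10]  [7,11]  [10,13]  [16,18]  [16,20]  [20,21]  [19,22]  [21,24]
[2,4] uncovered → point at 4; [5,7] uncovered → point at 7; [9,10] uncovered → point at 10; [16,18] uncovered → point at 18; [20,21] uncovered → point at 21.
Points: 4, 7, 10, 18, 21 (5 total).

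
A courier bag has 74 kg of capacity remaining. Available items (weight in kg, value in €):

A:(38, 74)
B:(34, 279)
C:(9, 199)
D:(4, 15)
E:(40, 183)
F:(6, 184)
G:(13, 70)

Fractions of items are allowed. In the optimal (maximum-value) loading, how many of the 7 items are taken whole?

Order: F (184/6=30.67) > C (199/9=22.11) > B (279/34=8.21) > G (70/13=5.38) > E (183/40=4.58) > D (15/4=3.75) > A (74/38=1.95)
Fill: take F (6 @ 184) → take C (9 @ 199) → take B (34 @ 279) → take G (13 @ 70) → take 12/40 of E → 54.90; 74/74 used.
4 item(s) taken whole; one partial (take 12/40 of E).

4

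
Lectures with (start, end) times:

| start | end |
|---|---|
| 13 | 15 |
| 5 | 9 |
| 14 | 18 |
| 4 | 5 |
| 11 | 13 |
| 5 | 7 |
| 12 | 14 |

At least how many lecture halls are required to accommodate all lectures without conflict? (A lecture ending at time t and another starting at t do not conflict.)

Events (time:±→running): 4:+→1 5:-→0 5:+→1 5:+→2 … peak 2.

2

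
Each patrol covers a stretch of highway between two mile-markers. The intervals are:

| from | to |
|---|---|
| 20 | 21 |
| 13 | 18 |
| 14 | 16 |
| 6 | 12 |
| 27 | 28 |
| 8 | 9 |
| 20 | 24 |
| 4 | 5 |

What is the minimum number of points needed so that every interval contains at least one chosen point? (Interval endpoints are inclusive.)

5

Sort by right endpoint; whenever an interval is uncovered, place a point at its right end.
By right end: [4,5]  [8,9]  [6,12]  [14,16]  [13,18]  [20,21]  [20,24]  [27,28]
[4,5] uncovered → point at 5; [8,9] uncovered → point at 9; [14,16] uncovered → point at 16; [20,21] uncovered → point at 21; [27,28] uncovered → point at 28.
Points: 5, 9, 16, 21, 28 (5 total).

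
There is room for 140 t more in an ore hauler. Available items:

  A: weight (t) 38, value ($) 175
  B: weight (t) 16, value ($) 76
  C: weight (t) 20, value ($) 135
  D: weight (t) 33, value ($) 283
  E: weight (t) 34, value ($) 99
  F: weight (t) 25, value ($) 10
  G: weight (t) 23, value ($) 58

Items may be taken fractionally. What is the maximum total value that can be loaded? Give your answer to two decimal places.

Sort by value per unit weight and fill in that order.
Order: D (283/33=8.58) > C (135/20=6.75) > B (76/16=4.75) > A (175/38=4.61) > E (99/34=2.91) > G (58/23=2.52) > F (10/25=0.40)
Fill: take D (33 @ 283) → take C (20 @ 135) → take B (16 @ 76) → take A (38 @ 175) → take 33/34 of E → 96.09; 140/140 used.
Total value = 765.09

765.09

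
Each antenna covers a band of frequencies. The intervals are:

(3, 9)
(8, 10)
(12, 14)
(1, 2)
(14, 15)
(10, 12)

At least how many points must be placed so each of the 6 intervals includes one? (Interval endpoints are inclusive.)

Sorted: [1,2] [3,9] [8,10] [10,12] [12,14] [14,15]
{[1,2]} hit by 2; {[3,9],[8,10]} hit by 9; {[10,12],[12,14]} hit by 12; {[14,15]} hit by 15.
Points: 2, 9, 12, 15 (4 total).

4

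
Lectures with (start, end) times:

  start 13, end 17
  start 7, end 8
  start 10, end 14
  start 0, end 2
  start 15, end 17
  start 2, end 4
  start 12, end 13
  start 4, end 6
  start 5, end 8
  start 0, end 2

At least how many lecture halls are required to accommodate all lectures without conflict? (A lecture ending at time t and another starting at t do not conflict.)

The answer is the maximum number of intervals overlapping at any instant.
starts: [0, 0, 2, 4, 5, 7, 10, 12, 13, 15]
ends:   [2, 2, 4, 6, 8, 8, 13, 14, 17, 17]
s0→1 s0→2  — peak 2.

2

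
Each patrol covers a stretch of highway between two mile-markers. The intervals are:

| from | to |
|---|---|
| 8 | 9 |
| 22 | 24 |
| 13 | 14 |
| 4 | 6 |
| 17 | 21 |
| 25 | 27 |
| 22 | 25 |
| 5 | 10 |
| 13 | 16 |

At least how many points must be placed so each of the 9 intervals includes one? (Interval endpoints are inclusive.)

6

Sorted: [4,6] [8,9] [5,10] [13,14] [13,16] [17,21] [22,24] [22,25] [25,27]
{[4,6]} hit by 6; {[8,9],[5,10]} hit by 9; {[13,14],[13,16]} hit by 14; {[17,21]} hit by 21; {[22,24],[22,25]} hit by 24; {[25,27]} hit by 27.
Points: 6, 9, 14, 21, 24, 27 (6 total).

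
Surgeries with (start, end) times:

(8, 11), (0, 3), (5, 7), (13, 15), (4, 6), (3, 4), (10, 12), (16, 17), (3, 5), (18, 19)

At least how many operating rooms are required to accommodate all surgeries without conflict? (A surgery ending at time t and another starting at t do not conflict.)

Events (time:±→running): 0:+→1 3:-→0 3:+→1 3:+→2 … peak 2.

2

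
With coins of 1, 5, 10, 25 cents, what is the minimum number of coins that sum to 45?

Greedy: take as many of the largest coin as possible, then repeat with the remainder.
45 − 1×25→20 − 2×10→0
Total coins = 1 + 2 = 3

3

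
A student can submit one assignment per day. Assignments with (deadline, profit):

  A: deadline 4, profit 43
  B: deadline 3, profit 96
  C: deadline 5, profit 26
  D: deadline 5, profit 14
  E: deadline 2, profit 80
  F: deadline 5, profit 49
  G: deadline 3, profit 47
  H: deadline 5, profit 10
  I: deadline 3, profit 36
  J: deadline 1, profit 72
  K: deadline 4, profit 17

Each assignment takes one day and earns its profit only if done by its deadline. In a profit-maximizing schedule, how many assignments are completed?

Take jobs in profit order; each goes to the latest open slot no later than its deadline.
By profit: B(d3,96), E(d2,80), J(d1,72), F(d5,49), G(d3,47), A(d4,43), I(d3,36), C(d5,26), K(d4,17), D(d5,14), H(d5,10)
B→slot 3; E→slot 2; J→slot 1; F→slot 5; G skipped; A→slot 4; I skipped; C skipped; K skipped; D skipped; H skipped.
5 of 11 scheduled.

5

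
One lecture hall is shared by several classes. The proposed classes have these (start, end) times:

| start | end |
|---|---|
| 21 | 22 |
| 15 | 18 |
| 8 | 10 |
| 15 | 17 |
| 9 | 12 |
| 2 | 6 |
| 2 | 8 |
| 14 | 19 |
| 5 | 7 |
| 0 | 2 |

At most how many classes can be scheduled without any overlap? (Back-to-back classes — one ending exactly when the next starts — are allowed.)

Greedy by earliest finish: after sorting by end time, pick each interval compatible with the last pick.
By end time: (0,2), (2,6), (5,7), (2,8), (8,10), (9,12), (15,17), (15,18), (14,19), (21,22).
Pick (0,2); next start ≥ 2 → (2,6); next start ≥ 6 → (8,10); next start ≥ 10 → (15,17); next start ≥ 17 → (21,22).
Selected 5 classes.

5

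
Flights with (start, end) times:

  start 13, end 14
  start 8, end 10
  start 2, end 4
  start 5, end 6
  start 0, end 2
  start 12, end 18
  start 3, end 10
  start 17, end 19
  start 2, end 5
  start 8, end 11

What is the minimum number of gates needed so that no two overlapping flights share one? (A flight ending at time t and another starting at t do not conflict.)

3

The answer is the maximum number of intervals overlapping at any instant.
starts: [0, 2, 2, 3, 5, 8, 8, 12, 13, 17]
ends:   [2, 4, 5, 6, 10, 10, 11, 14, 18, 19]
s0→1 e2→0 s2→1 s2→2 s3→3  — peak 3.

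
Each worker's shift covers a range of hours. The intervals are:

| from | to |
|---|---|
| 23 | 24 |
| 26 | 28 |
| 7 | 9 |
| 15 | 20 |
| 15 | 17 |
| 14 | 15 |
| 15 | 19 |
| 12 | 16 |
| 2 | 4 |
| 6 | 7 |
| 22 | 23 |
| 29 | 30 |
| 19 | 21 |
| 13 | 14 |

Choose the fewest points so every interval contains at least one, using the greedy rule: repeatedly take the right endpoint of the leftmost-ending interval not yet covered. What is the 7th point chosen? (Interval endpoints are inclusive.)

28

Sorted: [2,4] [6,7] [7,9] [13,14] [14,15] [12,16] [15,17] [15,19] [15,20] [19,21] [22,23] [23,24] [26,28] [29,30]
{[2,4]} hit by 4; {[6,7],[7,9]} hit by 7; {[13,14],[14,15],[12,16]} hit by 14; {[15,17],[15,19],[15,20]} hit by 17; {[19,21]} hit by 21; {[22,23],[23,24]} hit by 23; {[26,28]} hit by 28; {[29,30]} hit by 30.
Points: 4, 7, 14, 17, 21, 23, 28, 30 (8 total).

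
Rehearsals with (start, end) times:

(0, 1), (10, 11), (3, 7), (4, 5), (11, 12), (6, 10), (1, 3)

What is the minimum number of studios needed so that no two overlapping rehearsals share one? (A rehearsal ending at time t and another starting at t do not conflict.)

2

starts: [0, 1, 3, 4, 6, 10, 11]
ends:   [1, 3, 5, 7, 10, 11, 12]
s0→1 e1→0 s1→1 e3→0 s3→1 s4→2  — peak 2.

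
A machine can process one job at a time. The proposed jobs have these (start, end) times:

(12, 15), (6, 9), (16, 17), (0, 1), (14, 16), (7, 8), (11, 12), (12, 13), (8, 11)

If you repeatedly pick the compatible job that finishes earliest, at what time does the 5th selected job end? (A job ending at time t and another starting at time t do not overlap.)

13

Sorted by end: (0,1)  (7,8)  (6,9)  (8,11)  (11,12)  (12,13)  (12,15)  (14,16)  (16,17)
take (0,1); take (7,8); skip (6,9); take (8,11); take (11,12); take (12,13); take (14,16); take (16,17).
Selected: (0,1) (7,8) (8,11) (11,12) (12,13) (14,16) (16,17)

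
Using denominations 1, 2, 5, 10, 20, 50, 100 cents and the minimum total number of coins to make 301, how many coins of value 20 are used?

0

Use the largest denomination that fits, subtract, and repeat.
301 − 3×100→1 − 1×1→0
Count of 20: 0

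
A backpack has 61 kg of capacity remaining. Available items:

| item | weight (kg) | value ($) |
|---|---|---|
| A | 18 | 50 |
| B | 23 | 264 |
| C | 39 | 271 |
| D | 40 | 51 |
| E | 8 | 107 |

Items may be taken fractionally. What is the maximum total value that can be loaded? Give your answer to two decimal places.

579.46

Greedy by value/weight ratio, highest first.
Order: E (107/8=13.38) > B (264/23=11.48) > C (271/39=6.95) > A (50/18=2.78) > D (51/40=1.27)
Fill: take E (8 @ 107) → take B (23 @ 264) → take 30/39 of C → 208.46; 61/61 used.
Total value = 579.46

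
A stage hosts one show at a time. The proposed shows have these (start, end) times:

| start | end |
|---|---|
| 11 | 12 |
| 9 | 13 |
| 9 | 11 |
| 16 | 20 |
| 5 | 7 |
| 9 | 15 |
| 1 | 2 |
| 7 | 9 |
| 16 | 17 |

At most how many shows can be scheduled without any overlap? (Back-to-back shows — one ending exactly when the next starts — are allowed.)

6

Greedy by earliest finish: after sorting by end time, pick each interval compatible with the last pick.
By end time: (1,2), (5,7), (7,9), (9,11), (11,12), (9,13), (9,15), (16,17), (16,20).
Pick (1,2); next start ≥ 2 → (5,7); next start ≥ 7 → (7,9); next start ≥ 9 → (9,11); next start ≥ 11 → (11,12); next start ≥ 12 → (16,17).
Selected 6 shows.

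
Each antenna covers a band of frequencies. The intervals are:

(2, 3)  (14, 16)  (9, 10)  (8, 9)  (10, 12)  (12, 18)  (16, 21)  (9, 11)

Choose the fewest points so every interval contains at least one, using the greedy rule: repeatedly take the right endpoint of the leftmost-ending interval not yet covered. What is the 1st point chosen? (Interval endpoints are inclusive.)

3

Sort by right endpoint; whenever an interval is uncovered, place a point at its right end.
By right end: [2,3]  [8,9]  [9,10]  [9,11]  [10,12]  [14,16]  [12,18]  [16,21]
[2,3] uncovered → point at 3; [8,9] uncovered → point at 9; [10,12] uncovered → point at 12; [14,16] uncovered → point at 16.
Points: 3, 9, 12, 16 (4 total).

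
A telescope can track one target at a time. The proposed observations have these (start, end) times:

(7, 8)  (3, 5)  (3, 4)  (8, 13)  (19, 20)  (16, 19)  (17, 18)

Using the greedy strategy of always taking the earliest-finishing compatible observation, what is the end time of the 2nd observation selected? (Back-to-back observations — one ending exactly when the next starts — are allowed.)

Sorted by end: (3,4)  (3,5)  (7,8)  (8,13)  (17,18)  (16,19)  (19,20)
take (3,4); take (7,8); take (8,13); take (17,18); take (19,20).
Selected: (3,4) (7,8) (8,13) (17,18) (19,20)

8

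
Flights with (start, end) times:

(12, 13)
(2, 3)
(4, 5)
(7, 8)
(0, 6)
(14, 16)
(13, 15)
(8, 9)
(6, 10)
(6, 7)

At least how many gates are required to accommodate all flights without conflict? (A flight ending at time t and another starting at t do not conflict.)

2

Count concurrent intervals with a sweep; the peak is the room count.
Events (time:±→running): 0:+→1 2:+→2 … peak 2.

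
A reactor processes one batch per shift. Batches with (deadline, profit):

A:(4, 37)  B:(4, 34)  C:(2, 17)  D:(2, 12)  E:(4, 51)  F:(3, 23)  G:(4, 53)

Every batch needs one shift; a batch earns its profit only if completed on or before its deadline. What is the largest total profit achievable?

Take jobs in profit order; each goes to the latest open slot no later than its deadline.
Profit order: G=53 E=51 A=37 B=34 F=23 C=17 D=12
Assign: G→slot 4, E→slot 3, A→slot 2, B→slot 1, F skipped, C skipped, D skipped.
Slots: [1:B] [2:A] [3:E] [4:G]
Profit = 34 + 37 + 51 + 53 = 175

175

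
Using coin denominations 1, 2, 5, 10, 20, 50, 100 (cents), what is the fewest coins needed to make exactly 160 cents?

Use the largest denomination that fits, subtract, and repeat.
160 = 1×100 + 1×50 + 1×10
Total coins = 1 + 1 + 1 = 3

3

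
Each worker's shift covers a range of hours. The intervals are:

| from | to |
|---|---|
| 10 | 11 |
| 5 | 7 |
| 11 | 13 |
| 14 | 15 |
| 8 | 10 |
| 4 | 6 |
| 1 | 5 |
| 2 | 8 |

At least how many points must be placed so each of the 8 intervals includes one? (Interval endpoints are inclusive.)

4

Process intervals by earliest right end; each time one isn't hit yet, stab at its right endpoint.
Sorted: [1,5] [4,6] [5,7] [2,8] [8,10] [10,11] [11,13] [14,15]
{[1,5],[4,6],[5,7],[2,8]} hit by 5; {[8,10],[10,11]} hit by 10; {[11,13]} hit by 13; {[14,15]} hit by 15.
Points: 5, 10, 13, 15 (4 total).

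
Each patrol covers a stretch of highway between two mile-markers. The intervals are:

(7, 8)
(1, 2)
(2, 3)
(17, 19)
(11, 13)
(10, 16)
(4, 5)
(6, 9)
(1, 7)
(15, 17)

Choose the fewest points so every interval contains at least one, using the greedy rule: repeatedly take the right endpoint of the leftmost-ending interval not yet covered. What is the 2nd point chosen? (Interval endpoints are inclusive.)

By right end: [1,2]  [2,3]  [4,5]  [1,7]  [7,8]  [6,9]  [11,13]  [10,16]  [15,17]  [17,19]
[1,2] uncovered → point at 2; [4,5] uncovered → point at 5; [7,8] uncovered → point at 8; [11,13] uncovered → point at 13; [15,17] uncovered → point at 17.
Points: 2, 5, 8, 13, 17 (5 total).

5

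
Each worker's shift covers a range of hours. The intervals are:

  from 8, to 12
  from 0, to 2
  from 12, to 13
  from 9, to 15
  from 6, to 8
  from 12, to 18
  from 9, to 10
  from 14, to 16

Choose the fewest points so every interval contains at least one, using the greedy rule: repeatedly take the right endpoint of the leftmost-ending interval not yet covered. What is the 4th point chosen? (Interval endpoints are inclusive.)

13

Sorted: [0,2] [6,8] [9,10] [8,12] [12,13] [9,15] [14,16] [12,18]
{[0,2]} hit by 2; {[6,8]} hit by 8; {[9,10],[8,12]} hit by 10; {[12,13],[9,15]} hit by 13; {[14,16],[12,18]} hit by 16.
Points: 2, 8, 10, 13, 16 (5 total).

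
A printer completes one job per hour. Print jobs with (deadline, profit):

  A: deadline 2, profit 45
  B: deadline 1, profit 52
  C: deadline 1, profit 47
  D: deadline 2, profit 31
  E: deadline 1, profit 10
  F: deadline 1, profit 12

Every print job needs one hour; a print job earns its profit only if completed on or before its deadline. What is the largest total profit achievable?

97

Sort by profit descending; place each in the latest free slot ≤ its deadline.
Profit order: B=52 C=47 A=45 D=31 F=12 E=10
Assign: B→slot 1, C skipped, A→slot 2, D skipped, F skipped, E skipped.
Slots: [1:B] [2:A]
Profit = 52 + 45 = 97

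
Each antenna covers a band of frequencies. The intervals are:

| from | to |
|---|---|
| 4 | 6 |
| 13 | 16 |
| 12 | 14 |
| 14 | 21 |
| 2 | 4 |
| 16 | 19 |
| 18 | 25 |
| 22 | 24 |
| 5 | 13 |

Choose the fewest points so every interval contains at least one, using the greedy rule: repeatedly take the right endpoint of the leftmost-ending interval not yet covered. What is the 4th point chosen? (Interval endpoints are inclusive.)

24

Sorted: [2,4] [4,6] [5,13] [12,14] [13,16] [16,19] [14,21] [22,24] [18,25]
{[2,4],[4,6]} hit by 4; {[5,13],[12,14],[13,16]} hit by 13; {[16,19],[14,21]} hit by 19; {[22,24],[18,25]} hit by 24.
Points: 4, 13, 19, 24 (4 total).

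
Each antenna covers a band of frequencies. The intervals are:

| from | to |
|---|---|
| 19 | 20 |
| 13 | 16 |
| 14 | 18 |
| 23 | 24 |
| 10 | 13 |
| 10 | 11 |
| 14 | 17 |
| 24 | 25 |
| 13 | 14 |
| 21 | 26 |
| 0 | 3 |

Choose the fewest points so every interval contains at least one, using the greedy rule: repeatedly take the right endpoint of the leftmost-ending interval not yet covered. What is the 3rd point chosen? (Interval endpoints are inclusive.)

Sort by right endpoint; whenever an interval is uncovered, place a point at its right end.
Sorted: [0,3] [10,11] [10,13] [13,14] [13,16] [14,17] [14,18] [19,20] [23,24] [24,25] [21,26]
{[0,3]} hit by 3; {[10,11],[10,13]} hit by 11; {[13,14],[13,16],[14,17],[14,18]} hit by 14; {[19,20]} hit by 20; {[23,24],[24,25],[21,26]} hit by 24.
Points: 3, 11, 14, 20, 24 (5 total).

14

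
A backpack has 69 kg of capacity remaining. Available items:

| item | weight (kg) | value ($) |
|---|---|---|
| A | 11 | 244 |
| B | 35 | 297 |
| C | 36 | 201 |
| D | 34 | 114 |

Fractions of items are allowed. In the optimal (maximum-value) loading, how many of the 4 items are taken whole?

Order: A (244/11=22.18) > B (297/35=8.49) > C (201/36=5.58) > D (114/34=3.35)
Fill: take A (11 @ 244) → take B (35 @ 297) → take 23/36 of C → 128.42; 69/69 used.
2 item(s) taken whole; one partial (take 23/36 of C).

2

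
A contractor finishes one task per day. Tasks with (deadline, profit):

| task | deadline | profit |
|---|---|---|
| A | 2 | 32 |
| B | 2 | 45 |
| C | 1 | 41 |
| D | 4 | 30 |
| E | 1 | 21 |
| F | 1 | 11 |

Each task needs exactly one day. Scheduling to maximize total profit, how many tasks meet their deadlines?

3

Profit order: B=45 C=41 A=32 D=30 E=21 F=11
Assign: B→slot 2, C→slot 1, A skipped, D→slot 4, E skipped, F skipped.
Slots: [1:C] [2:B] [4:D]
3 of 6 scheduled.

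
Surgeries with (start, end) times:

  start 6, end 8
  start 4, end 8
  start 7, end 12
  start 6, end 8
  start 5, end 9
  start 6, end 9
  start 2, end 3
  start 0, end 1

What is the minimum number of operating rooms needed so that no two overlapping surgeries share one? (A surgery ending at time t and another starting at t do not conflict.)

6

Count concurrent intervals with a sweep; the peak is the room count.
starts: [0, 2, 4, 5, 6, 6, 6, 7]
ends:   [1, 3, 8, 8, 8, 9, 9, 12]
s0→1 e1→0 s2→1 e3→0 s4→1 s5→2 s6→3 s6→4 s6→5 s7→6  — peak 6.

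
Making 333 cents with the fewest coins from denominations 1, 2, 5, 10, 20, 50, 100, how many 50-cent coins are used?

333 = 3×100 + 1×20 + 1×10 + 1×2 + 1×1
Count of 50: 0

0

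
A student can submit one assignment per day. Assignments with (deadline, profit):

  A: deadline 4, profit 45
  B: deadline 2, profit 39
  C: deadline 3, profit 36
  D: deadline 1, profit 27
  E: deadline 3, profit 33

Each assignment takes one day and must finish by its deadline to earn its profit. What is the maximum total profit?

153

Profit order: A=45 B=39 C=36 E=33 D=27
Assign: A→slot 4, B→slot 2, C→slot 3, E→slot 1, D skipped.
Slots: [1:E] [2:B] [3:C] [4:A]
Profit = 33 + 39 + 36 + 45 = 153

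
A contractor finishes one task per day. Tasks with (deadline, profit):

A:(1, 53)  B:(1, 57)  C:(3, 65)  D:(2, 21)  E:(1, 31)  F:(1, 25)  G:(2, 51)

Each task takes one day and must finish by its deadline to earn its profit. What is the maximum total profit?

Sort by profit descending; place each in the latest free slot ≤ its deadline.
Profit order: C=65 B=57 A=53 G=51 E=31 F=25 D=21
Assign: C→slot 3, B→slot 1, A skipped, G→slot 2, E skipped, F skipped, D skipped.
Slots: [1:B] [2:G] [3:C]
Profit = 57 + 51 + 65 = 173

173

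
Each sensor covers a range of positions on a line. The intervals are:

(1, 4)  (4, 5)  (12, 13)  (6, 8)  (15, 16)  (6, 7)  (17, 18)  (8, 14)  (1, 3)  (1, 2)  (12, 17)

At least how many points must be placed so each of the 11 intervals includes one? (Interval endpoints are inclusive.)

Sorted: [1,2] [1,3] [1,4] [4,5] [6,7] [6,8] [12,13] [8,14] [15,16] [12,17] [17,18]
{[1,2],[1,3],[1,4]} hit by 2; {[4,5]} hit by 5; {[6,7],[6,8]} hit by 7; {[12,13],[8,14]} hit by 13; {[15,16],[12,17]} hit by 16; {[17,18]} hit by 18.
Points: 2, 5, 7, 13, 16, 18 (6 total).

6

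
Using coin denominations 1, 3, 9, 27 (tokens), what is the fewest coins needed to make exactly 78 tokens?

Greedy: take as many of the largest coin as possible, then repeat with the remainder.
78 = 2×27 + 2×9 + 2×3
Total coins = 2 + 2 + 2 = 6

6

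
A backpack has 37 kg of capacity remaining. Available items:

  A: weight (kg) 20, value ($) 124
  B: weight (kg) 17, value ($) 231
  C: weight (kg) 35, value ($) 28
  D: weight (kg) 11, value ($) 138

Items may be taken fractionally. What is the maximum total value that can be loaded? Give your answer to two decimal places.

424.80

Sort by value per unit weight and fill in that order.
Ratios (sorted): B 13.59, D 12.55, A 6.20, C 0.80
take B (17 @ 231); take D (11 @ 138); take 9/20 of A → 55.80. Capacity used 37/37.
Total value = 424.80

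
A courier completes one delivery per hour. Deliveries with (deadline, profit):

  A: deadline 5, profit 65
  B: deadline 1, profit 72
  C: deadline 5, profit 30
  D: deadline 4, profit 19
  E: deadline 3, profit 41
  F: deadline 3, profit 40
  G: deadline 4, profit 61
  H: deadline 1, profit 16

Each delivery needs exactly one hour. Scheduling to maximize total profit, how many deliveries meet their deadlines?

Sort by profit descending; place each in the latest free slot ≤ its deadline.
By profit: B(d1,72), A(d5,65), G(d4,61), E(d3,41), F(d3,40), C(d5,30), D(d4,19), H(d1,16)
B→slot 1; A→slot 5; G→slot 4; E→slot 3; F→slot 2; C skipped; D skipped; H skipped.
5 of 8 scheduled.

5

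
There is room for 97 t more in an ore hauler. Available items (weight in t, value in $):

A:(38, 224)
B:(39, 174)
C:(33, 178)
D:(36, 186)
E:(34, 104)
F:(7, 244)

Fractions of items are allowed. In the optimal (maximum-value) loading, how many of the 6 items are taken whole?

3

Ratios (sorted): F 34.86, A 5.89, C 5.39, D 5.17, B 4.46, E 3.06
take F (7 @ 244); take A (38 @ 224); take C (33 @ 178); take 19/36 of D → 98.17. Capacity used 97/97.
3 item(s) taken whole; one partial (take 19/36 of D).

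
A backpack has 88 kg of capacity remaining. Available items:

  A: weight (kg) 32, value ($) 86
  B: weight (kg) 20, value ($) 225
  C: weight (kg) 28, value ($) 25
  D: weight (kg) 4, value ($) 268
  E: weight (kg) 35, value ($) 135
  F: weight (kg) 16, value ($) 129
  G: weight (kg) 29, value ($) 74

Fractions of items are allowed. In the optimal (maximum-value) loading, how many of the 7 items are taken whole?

4

Sort by value per unit weight and fill in that order.
Ratios (sorted): D 67.00, B 11.25, F 8.06, E 3.86, A 2.69, G 2.55, C 0.89
take D (4 @ 268); take B (20 @ 225); take F (16 @ 129); take E (35 @ 135); take 13/32 of A → 34.94. Capacity used 88/88.
4 item(s) taken whole; one partial (take 13/32 of A).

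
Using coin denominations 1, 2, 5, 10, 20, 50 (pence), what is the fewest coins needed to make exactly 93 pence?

93 − 1×50→43 − 2×20→3 − 1×2→1 − 1×1→0
Total coins = 1 + 2 + 1 + 1 = 5

5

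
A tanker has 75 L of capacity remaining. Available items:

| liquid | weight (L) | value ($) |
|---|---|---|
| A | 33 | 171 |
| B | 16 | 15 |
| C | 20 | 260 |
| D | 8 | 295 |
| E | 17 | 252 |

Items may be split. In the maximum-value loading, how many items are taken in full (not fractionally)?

Ratios (sorted): D 36.88, E 14.82, C 13.00, A 5.18, B 0.94
take D (8 @ 295); take E (17 @ 252); take C (20 @ 260); take 30/33 of A → 155.45. Capacity used 75/75.
3 item(s) taken whole; one partial (take 30/33 of A).

3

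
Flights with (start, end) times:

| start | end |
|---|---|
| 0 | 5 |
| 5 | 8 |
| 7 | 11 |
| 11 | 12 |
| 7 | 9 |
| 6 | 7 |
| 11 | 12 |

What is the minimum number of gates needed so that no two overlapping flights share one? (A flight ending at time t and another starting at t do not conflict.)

The answer is the maximum number of intervals overlapping at any instant.
starts: [0, 5, 6, 7, 7, 11, 11]
ends:   [5, 7, 8, 9, 11, 12, 12]
s0→1 e5→0 s5→1 s6→2 e7→1 s7→2 s7→3  — peak 3.

3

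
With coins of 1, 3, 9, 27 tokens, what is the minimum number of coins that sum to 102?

6

102 = 3×27 + 2×9 + 1×3
Total coins = 3 + 2 + 1 = 6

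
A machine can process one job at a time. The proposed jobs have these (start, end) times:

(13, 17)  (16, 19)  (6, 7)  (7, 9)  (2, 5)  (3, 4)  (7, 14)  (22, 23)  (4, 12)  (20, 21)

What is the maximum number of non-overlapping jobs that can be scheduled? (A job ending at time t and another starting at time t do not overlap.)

Sorted by end: (3,4)  (2,5)  (6,7)  (7,9)  (4,12)  (7,14)  (13,17)  (16,19)  (20,21)  (22,23)
take (3,4); take (6,7); take (7,9); take (13,17); take (20,21); take (22,23).
Selected 6 jobs.

6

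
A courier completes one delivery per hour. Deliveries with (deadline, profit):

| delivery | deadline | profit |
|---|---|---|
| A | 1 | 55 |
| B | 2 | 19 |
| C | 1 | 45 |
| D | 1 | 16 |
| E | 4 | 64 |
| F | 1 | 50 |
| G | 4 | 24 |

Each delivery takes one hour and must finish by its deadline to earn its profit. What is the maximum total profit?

162

Sort by profit descending; place each in the latest free slot ≤ its deadline.
By profit: E(d4,64), A(d1,55), F(d1,50), C(d1,45), G(d4,24), B(d2,19), D(d1,16)
E→slot 4; A→slot 1; F skipped; C skipped; G→slot 3; B→slot 2; D skipped.
Profit = 55 + 19 + 24 + 64 = 162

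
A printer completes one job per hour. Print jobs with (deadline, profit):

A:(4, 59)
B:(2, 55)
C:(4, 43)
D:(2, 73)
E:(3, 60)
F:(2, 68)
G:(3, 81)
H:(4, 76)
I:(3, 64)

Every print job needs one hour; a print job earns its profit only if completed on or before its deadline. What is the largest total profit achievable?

298

By profit: G(d3,81), H(d4,76), D(d2,73), F(d2,68), I(d3,64), E(d3,60), A(d4,59), B(d2,55), C(d4,43)
G→slot 3; H→slot 4; D→slot 2; F→slot 1; I skipped; E skipped; A skipped; B skipped; C skipped.
Profit = 68 + 73 + 81 + 76 = 298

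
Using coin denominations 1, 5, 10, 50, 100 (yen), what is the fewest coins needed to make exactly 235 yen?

235 − 2×100→35 − 3×10→5 − 1×5→0
Total coins = 2 + 3 + 1 = 6

6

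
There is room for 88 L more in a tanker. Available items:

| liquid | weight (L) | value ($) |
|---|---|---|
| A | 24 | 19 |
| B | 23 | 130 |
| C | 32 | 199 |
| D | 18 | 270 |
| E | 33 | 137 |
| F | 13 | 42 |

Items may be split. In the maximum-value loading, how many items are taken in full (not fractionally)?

3

Ratios (sorted): D 15.00, C 6.22, B 5.65, E 4.15, F 3.23, A 0.79
take D (18 @ 270); take C (32 @ 199); take B (23 @ 130); take 15/33 of E → 62.27. Capacity used 88/88.
3 item(s) taken whole; one partial (take 15/33 of E).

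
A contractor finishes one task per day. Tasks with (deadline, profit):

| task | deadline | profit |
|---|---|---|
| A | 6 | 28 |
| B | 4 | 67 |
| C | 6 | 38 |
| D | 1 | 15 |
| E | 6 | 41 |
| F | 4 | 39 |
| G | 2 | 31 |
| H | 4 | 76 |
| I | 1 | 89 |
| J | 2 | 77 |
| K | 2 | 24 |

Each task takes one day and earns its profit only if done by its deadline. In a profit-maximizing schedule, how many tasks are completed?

Sort by profit descending; place each in the latest free slot ≤ its deadline.
Profit order: I=89 J=77 H=76 B=67 E=41 F=39 C=38 G=31 A=28 K=24 D=15
Assign: I→slot 1, J→slot 2, H→slot 4, B→slot 3, E→slot 6, F skipped, C→slot 5, G skipped, A skipped, K skipped, D skipped.
Slots: [1:I] [2:J] [3:B] [4:H] [5:C] [6:E]
6 of 11 scheduled.

6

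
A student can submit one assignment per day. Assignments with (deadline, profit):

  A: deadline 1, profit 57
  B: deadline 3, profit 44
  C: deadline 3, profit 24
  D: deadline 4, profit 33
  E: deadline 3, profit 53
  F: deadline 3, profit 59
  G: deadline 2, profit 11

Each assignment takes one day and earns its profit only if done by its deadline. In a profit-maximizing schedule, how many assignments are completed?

4

By profit: F(d3,59), A(d1,57), E(d3,53), B(d3,44), D(d4,33), C(d3,24), G(d2,11)
F→slot 3; A→slot 1; E→slot 2; B skipped; D→slot 4; C skipped; G skipped.
4 of 7 scheduled.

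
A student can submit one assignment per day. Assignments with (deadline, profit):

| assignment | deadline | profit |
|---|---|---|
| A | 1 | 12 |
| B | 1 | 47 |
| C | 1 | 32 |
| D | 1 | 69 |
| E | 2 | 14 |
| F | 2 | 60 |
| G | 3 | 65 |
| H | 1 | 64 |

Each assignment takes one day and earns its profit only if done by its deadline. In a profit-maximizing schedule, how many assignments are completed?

Take jobs in profit order; each goes to the latest open slot no later than its deadline.
By profit: D(d1,69), G(d3,65), H(d1,64), F(d2,60), B(d1,47), C(d1,32), E(d2,14), A(d1,12)
D→slot 1; G→slot 3; H skipped; F→slot 2; B skipped; C skipped; E skipped; A skipped.
3 of 8 scheduled.

3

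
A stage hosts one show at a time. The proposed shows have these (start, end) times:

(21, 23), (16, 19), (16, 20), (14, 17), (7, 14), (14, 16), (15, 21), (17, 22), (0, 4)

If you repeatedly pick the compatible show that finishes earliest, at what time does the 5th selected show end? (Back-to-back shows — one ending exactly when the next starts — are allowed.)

23

Sort by end time and greedily take each interval whose start is ≥ the last chosen end.
By end time: (0,4), (7,14), (14,16), (14,17), (16,19), (16,20), (15,21), (17,22), (21,23).
Pick (0,4); next start ≥ 4 → (7,14); next start ≥ 14 → (14,16); next start ≥ 16 → (16,19); next start ≥ 19 → (21,23).
Selected: (0,4) (7,14) (14,16) (16,19) (21,23)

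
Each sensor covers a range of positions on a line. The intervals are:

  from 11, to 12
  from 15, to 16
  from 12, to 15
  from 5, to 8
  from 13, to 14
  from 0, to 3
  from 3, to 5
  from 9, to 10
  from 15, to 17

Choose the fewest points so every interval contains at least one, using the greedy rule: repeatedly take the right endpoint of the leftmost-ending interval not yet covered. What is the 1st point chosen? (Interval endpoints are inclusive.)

3

Process intervals by earliest right end; each time one isn't hit yet, stab at its right endpoint.
Sorted: [0,3] [3,5] [5,8] [9,10] [11,12] [13,14] [12,15] [15,16] [15,17]
{[0,3],[3,5]} hit by 3; {[5,8]} hit by 8; {[9,10]} hit by 10; {[11,12]} hit by 12; {[13,14],[12,15]} hit by 14; {[15,16],[15,17]} hit by 16.
Points: 3, 8, 10, 12, 14, 16 (6 total).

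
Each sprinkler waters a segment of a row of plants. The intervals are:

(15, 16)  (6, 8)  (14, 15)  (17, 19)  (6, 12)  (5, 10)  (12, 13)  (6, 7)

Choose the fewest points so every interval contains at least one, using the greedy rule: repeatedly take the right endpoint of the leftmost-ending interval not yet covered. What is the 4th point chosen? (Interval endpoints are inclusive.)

Sort by right endpoint; whenever an interval is uncovered, place a point at its right end.
By right end: [6,7]  [6,8]  [5,10]  [6,12]  [12,13]  [14,15]  [15,16]  [17,19]
[6,7] uncovered → point at 7; [12,13] uncovered → point at 13; [14,15] uncovered → point at 15; [17,19] uncovered → point at 19.
Points: 7, 13, 15, 19 (4 total).

19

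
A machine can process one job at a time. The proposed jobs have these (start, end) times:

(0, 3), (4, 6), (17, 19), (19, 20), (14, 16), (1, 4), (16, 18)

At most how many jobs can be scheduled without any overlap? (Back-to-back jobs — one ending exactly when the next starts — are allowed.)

5

Greedy by earliest finish: after sorting by end time, pick each interval compatible with the last pick.
Sorted by end: (0,3)  (1,4)  (4,6)  (14,16)  (16,18)  (17,19)  (19,20)
take (0,3); take (4,6); take (14,16); take (16,18); skip (17,19); take (19,20).
Selected 5 jobs.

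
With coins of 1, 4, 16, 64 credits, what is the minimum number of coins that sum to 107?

107 = 1×64 + 2×16 + 2×4 + 3×1
Total coins = 1 + 2 + 2 + 3 = 8

8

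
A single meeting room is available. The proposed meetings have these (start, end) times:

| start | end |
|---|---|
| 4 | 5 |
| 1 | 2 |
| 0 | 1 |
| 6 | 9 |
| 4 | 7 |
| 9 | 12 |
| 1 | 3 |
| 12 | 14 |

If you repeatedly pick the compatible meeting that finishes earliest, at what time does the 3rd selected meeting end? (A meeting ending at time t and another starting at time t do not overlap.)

Order by finish time; keep every interval that doesn't clash with the previous kept one.
Sorted by end: (0,1)  (1,2)  (1,3)  (4,5)  (4,7)  (6,9)  (9,12)  (12,14)
take (0,1); take (1,2); skip (1,3); take (4,5); take (6,9); take (9,12); take (12,14).
Selected: (0,1) (1,2) (4,5) (6,9) (9,12) (12,14)

5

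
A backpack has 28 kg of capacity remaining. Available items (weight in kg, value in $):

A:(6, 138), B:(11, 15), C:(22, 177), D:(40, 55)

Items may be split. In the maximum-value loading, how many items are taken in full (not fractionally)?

2

Greedy by value/weight ratio, highest first.
Ratios (sorted): A 23.00, C 8.05, D 1.38, B 1.36
take A (6 @ 138); take C (22 @ 177). Capacity used 28/28.
2 item(s) taken whole.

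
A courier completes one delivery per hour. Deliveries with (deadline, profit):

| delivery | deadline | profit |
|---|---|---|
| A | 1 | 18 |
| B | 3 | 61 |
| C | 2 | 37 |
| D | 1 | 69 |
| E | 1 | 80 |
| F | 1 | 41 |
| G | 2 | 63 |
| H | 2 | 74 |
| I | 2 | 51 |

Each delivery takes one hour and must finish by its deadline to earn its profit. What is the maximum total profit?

215

Take jobs in profit order; each goes to the latest open slot no later than its deadline.
Profit order: E=80 H=74 D=69 G=63 B=61 I=51 F=41 C=37 A=18
Assign: E→slot 1, H→slot 2, D skipped, G skipped, B→slot 3, I skipped, F skipped, C skipped, A skipped.
Slots: [1:E] [2:H] [3:B]
Profit = 80 + 74 + 61 = 215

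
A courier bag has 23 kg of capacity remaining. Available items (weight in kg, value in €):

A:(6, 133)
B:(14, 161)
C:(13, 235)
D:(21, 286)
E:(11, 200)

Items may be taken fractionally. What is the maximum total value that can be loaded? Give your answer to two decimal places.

441.46

Greedy by value/weight ratio, highest first.
Ratios (sorted): A 22.17, E 18.18, C 18.08, D 13.62, B 11.50
take A (6 @ 133); take E (11 @ 200); take 6/13 of C → 108.46. Capacity used 23/23.
Total value = 441.46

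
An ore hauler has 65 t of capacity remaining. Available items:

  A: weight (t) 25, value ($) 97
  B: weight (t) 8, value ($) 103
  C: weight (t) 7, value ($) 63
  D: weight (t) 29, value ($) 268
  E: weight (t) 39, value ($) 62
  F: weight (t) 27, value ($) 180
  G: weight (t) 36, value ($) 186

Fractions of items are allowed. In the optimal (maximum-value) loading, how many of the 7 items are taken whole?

Greedy by value/weight ratio, highest first.
Order: B (103/8=12.88) > D (268/29=9.24) > C (63/7=9.00) > F (180/27=6.67) > G (186/36=5.17) > A (97/25=3.88) > E (62/39=1.59)
Fill: take B (8 @ 103) → take D (29 @ 268) → take C (7 @ 63) → take 21/27 of F → 140.00; 65/65 used.
3 item(s) taken whole; one partial (take 21/27 of F).

3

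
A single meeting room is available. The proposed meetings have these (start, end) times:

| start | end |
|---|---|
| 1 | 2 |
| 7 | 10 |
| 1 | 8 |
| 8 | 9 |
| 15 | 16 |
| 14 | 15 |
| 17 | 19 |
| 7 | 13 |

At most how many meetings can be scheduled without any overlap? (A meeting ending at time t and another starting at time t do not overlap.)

Sorted by end: (1,2)  (1,8)  (8,9)  (7,10)  (7,13)  (14,15)  (15,16)  (17,19)
take (1,2); take (8,9); skip (7,10); take (14,15); take (15,16); take (17,19).
Selected 5 meetings.

5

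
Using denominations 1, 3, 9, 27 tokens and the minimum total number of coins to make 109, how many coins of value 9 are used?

0

Use the largest denomination that fits, subtract, and repeat.
109 − 4×27→1 − 1×1→0
Count of 9: 0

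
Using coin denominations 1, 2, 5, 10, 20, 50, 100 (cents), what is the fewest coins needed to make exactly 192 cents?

5

192 = 1×100 + 1×50 + 2×20 + 1×2
Total coins = 1 + 1 + 2 + 1 = 5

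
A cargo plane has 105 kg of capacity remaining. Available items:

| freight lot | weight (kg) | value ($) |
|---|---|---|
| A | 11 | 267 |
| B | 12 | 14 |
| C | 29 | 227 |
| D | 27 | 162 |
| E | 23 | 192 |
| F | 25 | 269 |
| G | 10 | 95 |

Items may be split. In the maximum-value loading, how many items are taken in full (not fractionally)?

5

Sort by value per unit weight and fill in that order.
Order: A (267/11=24.27) > F (269/25=10.76) > G (95/10=9.50) > E (192/23=8.35) > C (227/29=7.83) > D (162/27=6.00) > B (14/12=1.17)
Fill: take A (11 @ 267) → take F (25 @ 269) → take G (10 @ 95) → take E (23 @ 192) → take C (29 @ 227) → take 7/27 of D → 42.00; 105/105 used.
5 item(s) taken whole; one partial (take 7/27 of D).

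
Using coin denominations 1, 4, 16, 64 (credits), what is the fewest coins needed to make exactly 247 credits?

Greedy: take as many of the largest coin as possible, then repeat with the remainder.
247 = 3×64 + 3×16 + 1×4 + 3×1
Total coins = 3 + 3 + 1 + 3 = 10

10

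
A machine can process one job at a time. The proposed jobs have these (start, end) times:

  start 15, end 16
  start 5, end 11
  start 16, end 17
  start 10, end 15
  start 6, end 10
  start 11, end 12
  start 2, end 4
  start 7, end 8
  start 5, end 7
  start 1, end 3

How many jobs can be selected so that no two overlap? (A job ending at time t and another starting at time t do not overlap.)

Sorted by end: (1,3)  (2,4)  (5,7)  (7,8)  (6,10)  (5,11)  (11,12)  (10,15)  (15,16)  (16,17)
take (1,3); take (5,7); take (7,8); take (11,12); take (15,16); take (16,17).
Selected 6 jobs.

6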